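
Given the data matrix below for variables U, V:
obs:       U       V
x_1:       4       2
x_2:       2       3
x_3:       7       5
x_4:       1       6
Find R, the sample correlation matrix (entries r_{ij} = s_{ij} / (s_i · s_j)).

Step 1 — column means:
  mean(U) = (4 + 2 + 7 + 1) / 4 = 14/4 = 3.5
  mean(V) = (2 + 3 + 5 + 6) / 4 = 16/4 = 4

Step 2 — sample variances and covariances s[i,j] = (1/(n-1)) · Σ_k (x_{k,i} - mean_i) · (x_{k,j} - mean_j), with n-1 = 3:
  s[U,U] = ((0.5)·(0.5) + (-1.5)·(-1.5) + (3.5)·(3.5) + (-2.5)·(-2.5)) / 3 = 21/3 = 7
  s[U,V] = ((0.5)·(-2) + (-1.5)·(-1) + (3.5)·(1) + (-2.5)·(2)) / 3 = -1/3 = -0.3333
  s[V,V] = ((-2)·(-2) + (-1)·(-1) + (1)·(1) + (2)·(2)) / 3 = 10/3 = 3.3333
  Sample standard deviations s_i = √(s[i,i]):
  s(U) = √(7) = 2.6458
  s(V) = √(3.3333) = 1.8257

Step 3 — r_{ij} = s_{ij} / (s_i · s_j):
  r[U,U] = 1 (diagonal).
  r[U,V] = -0.3333 / (2.6458 · 1.8257) = -0.3333 / 4.8305 = -0.069
  r[V,V] = 1 (diagonal).

R is symmetric with unit diagonal. Assembling:

R = [[1, -0.069],
 [-0.069, 1]]


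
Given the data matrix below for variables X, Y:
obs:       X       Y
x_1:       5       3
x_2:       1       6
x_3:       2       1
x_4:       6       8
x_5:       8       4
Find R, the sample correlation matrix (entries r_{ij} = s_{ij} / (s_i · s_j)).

Step 1 — column means:
  mean(X) = (5 + 1 + 2 + 6 + 8) / 5 = 22/5 = 4.4
  mean(Y) = (3 + 6 + 1 + 8 + 4) / 5 = 22/5 = 4.4

Step 2 — sample variances and covariances s[i,j] = (1/(n-1)) · Σ_k (x_{k,i} - mean_i) · (x_{k,j} - mean_j), with n-1 = 4:
  s[X,X] = ((0.6)·(0.6) + (-3.4)·(-3.4) + (-2.4)·(-2.4) + (1.6)·(1.6) + (3.6)·(3.6)) / 4 = 33.2/4 = 8.3
  s[X,Y] = ((0.6)·(-1.4) + (-3.4)·(1.6) + (-2.4)·(-3.4) + (1.6)·(3.6) + (3.6)·(-0.4)) / 4 = 6.2/4 = 1.55
  s[Y,Y] = ((-1.4)·(-1.4) + (1.6)·(1.6) + (-3.4)·(-3.4) + (3.6)·(3.6) + (-0.4)·(-0.4)) / 4 = 29.2/4 = 7.3
  Sample standard deviations s_i = √(s[i,i]):
  s(X) = √(8.3) = 2.881
  s(Y) = √(7.3) = 2.7019

Step 3 — r_{ij} = s_{ij} / (s_i · s_j):
  r[X,X] = 1 (diagonal).
  r[X,Y] = 1.55 / (2.881 · 2.7019) = 1.55 / 7.784 = 0.1991
  r[Y,Y] = 1 (diagonal).

R is symmetric with unit diagonal. Assembling:

R = [[1, 0.1991],
 [0.1991, 1]]


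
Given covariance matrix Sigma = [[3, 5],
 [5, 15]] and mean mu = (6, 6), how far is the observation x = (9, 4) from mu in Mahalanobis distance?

Step 1 — centre the observation: (x - mu) = (3, -2).

Step 2 — invert Sigma. det(Sigma) = 3·15 - (5)² = 20.
  Sigma^{-1} = (1/det) · [[d, -b], [-b, a]] = [[0.75, -0.25],
 [-0.25, 0.15]].

Step 3 — form the quadratic (x - mu)^T · Sigma^{-1} · (x - mu):
  Sigma^{-1} · (x - mu) = (2.75, -1.05).
  (x - mu)^T · [Sigma^{-1} · (x - mu)] = (3)·(2.75) + (-2)·(-1.05) = 10.35.

Step 4 — take square root: d = √(10.35) ≈ 3.2171.

d(x, mu) = √(10.35) ≈ 3.2171


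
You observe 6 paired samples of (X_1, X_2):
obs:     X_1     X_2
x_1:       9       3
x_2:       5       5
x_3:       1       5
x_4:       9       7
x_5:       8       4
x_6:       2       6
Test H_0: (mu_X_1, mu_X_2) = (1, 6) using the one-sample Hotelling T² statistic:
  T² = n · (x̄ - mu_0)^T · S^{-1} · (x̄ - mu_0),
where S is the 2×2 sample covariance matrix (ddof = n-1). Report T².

Step 1 — sample mean vector:
  mean(X_1) = (9 + 5 + 1 + 9 + 8 + 2) / 6 = 34/6 = 5.6667
  mean(X_2) = (3 + 5 + 5 + 7 + 4 + 6) / 6 = 30/6 = 5
  x̄ = (5.6667, 5),  deviation x̄ - mu_0 = (5.6667, 5) - (1, 6) = (4.6667, -1).

Step 2 — sample covariance matrix, S[i,j] = (1/(n-1)) · Σ_k (x_{k,i} - mean_i) · (x_{k,j} - mean_j), divisor n-1 = 5:
  S[X_1,X_1] = ((3.3333)·(3.3333) + (-0.6667)·(-0.6667) + (-4.6667)·(-4.6667) + (3.3333)·(3.3333) + (2.3333)·(2.3333) + (-3.6667)·(-3.6667)) / 5 = 63.3333/5 = 12.6667
  S[X_1,X_2] = ((3.3333)·(-2) + (-0.6667)·(0) + (-4.6667)·(0) + (3.3333)·(2) + (2.3333)·(-1) + (-3.6667)·(1)) / 5 = -6/5 = -1.2
  S[X_2,X_2] = ((-2)·(-2) + (0)·(0) + (0)·(0) + (2)·(2) + (-1)·(-1) + (1)·(1)) / 5 = 10/5 = 2
  S = [[12.6667, -1.2],
 [-1.2, 2]].

Step 3 — invert S. det(S) = 12.6667·2 - (-1.2)² = 23.8933.
  S^{-1} = (1/det) · [[d, -b], [-b, a]] = [[0.0837, 0.0502],
 [0.0502, 0.5301]].

Step 4 — quadratic form (x̄ - mu_0)^T · S^{-1} · (x̄ - mu_0):
  S^{-1} · (x̄ - mu_0) = (0.3404, -0.2958),
  (x̄ - mu_0)^T · [...] = (4.6667)·(0.3404) + (-1)·(-0.2958) = 1.8843.

Step 5 — scale by n: T² = 6 · 1.8843 = 11.3058.

T² ≈ 11.3058


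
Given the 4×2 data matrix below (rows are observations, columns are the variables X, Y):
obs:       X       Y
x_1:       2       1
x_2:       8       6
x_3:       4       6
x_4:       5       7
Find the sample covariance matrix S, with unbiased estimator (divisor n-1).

Step 1 — column means:
  mean(X) = (2 + 8 + 4 + 5) / 4 = 19/4 = 4.75
  mean(Y) = (1 + 6 + 6 + 7) / 4 = 20/4 = 5

Step 2 — sample covariance S[i,j] = (1/(n-1)) · Σ_k (x_{k,i} - mean_i) · (x_{k,j} - mean_j), with n-1 = 3.
  S[X,X] = ((-2.75)·(-2.75) + (3.25)·(3.25) + (-0.75)·(-0.75) + (0.25)·(0.25)) / 3 = 18.75/3 = 6.25
  S[X,Y] = ((-2.75)·(-4) + (3.25)·(1) + (-0.75)·(1) + (0.25)·(2)) / 3 = 14/3 = 4.6667
  S[Y,Y] = ((-4)·(-4) + (1)·(1) + (1)·(1) + (2)·(2)) / 3 = 22/3 = 7.3333

S is symmetric (S[j,i] = S[i,j]). Assembling:

S = [[6.25, 4.6667],
 [4.6667, 7.3333]]


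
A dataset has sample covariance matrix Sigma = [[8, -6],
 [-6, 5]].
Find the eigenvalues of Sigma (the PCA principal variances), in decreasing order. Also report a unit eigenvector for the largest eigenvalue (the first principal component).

Step 1 — characteristic polynomial of 2×2 Sigma:
  det(Sigma - λI) = λ² - trace · λ + det = 0.
  trace = 8 + 5 = 13, det = 8·5 - (-6)² = 4.
Step 2 — discriminant:
  Δ = trace² - 4·det = 169 - 16 = 153.
Step 3 — eigenvalues:
  λ = (trace ± √Δ)/2 = (13 ± 12.3693)/2,
  λ_1 = 12.6847,  λ_2 = 0.3153.

Step 4 — unit eigenvector for λ_1: solve (Sigma - λ_1 I)v = 0. First row:
  (8 - 12.6847)·v_x + (-6)·v_y = 0, i.e. (-4.6847)·v_x + (-6)·v_y = 0,
  so v ∝ (b, λ_1 - a) = (-6, 4.6847); multiply by -1 so the first entry is positive: u = (6, -4.6847).
  ||u|| = √((6)² + (-4.6847)²) = √(57.946) ≈ 7.6122,
  v_1 = u/||u|| ≈ (0.7882, -0.6154) (||v_1|| = 1).

λ_1 = 12.6847,  λ_2 = 0.3153;  v_1 ≈ (0.7882, -0.6154)


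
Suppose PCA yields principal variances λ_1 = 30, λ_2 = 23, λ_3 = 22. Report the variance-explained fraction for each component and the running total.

Step 1 — total variance = trace(Sigma) = Σ λ_i = 30 + 23 + 22 = 75.

Step 2 — fraction explained by component i = λ_i / Σ λ:
  PC1: 30/75 = 0.4
  PC2: 23/75 = 0.3067
  PC3: 22/75 = 0.2933

Step 3 — cumulative fraction after k components = (λ_1 + ... + λ_k) / Σ λ:
  k = 1: 30/75 = 0.4
  k = 2: (30 + 23)/75 = 53/75 = 0.7067
  k = 3: (30 + 23 + 22)/75 = 75/75 = 1

Summary (fraction, with percent):

explained: PC1 0.4 (40%), PC2 0.3067 (30.67%), PC3 0.2933 (29.33%);  cumulative: 0.4, 0.7067, 1


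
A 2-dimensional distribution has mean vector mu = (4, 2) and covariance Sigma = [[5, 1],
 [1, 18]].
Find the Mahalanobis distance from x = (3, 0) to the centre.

Step 1 — centre the observation: (x - mu) = (-1, -2).

Step 2 — invert Sigma. det(Sigma) = 5·18 - (1)² = 89.
  Sigma^{-1} = (1/det) · [[d, -b], [-b, a]] = [[0.2022, -0.0112],
 [-0.0112, 0.0562]].

Step 3 — form the quadratic (x - mu)^T · Sigma^{-1} · (x - mu):
  Sigma^{-1} · (x - mu) = (-0.1798, -0.1011).
  (x - mu)^T · [Sigma^{-1} · (x - mu)] = (-1)·(-0.1798) + (-2)·(-0.1011) = 0.382.

Step 4 — take square root: d = √(0.382) ≈ 0.6181.

d(x, mu) = √(0.382) ≈ 0.6181


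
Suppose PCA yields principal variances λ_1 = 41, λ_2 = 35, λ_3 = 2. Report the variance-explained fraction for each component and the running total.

Step 1 — total variance = trace(Sigma) = Σ λ_i = 41 + 35 + 2 = 78.

Step 2 — fraction explained by component i = λ_i / Σ λ:
  PC1: 41/78 = 0.5256
  PC2: 35/78 = 0.4487
  PC3: 2/78 = 0.0256

Step 3 — cumulative fraction after k components = (λ_1 + ... + λ_k) / Σ λ:
  k = 1: 41/78 = 0.5256
  k = 2: (41 + 35)/78 = 76/78 = 0.9744
  k = 3: (41 + 35 + 2)/78 = 78/78 = 1

Summary (fraction, with percent):

explained: PC1 0.5256 (52.56%), PC2 0.4487 (44.87%), PC3 0.0256 (2.56%);  cumulative: 0.5256, 0.9744, 1


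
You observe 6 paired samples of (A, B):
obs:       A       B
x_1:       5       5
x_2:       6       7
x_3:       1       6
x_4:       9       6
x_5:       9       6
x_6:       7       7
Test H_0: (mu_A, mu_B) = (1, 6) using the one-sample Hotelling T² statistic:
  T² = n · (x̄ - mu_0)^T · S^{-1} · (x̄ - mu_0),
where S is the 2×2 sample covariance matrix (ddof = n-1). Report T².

Step 1 — sample mean vector:
  mean(A) = (5 + 6 + 1 + 9 + 9 + 7) / 6 = 37/6 = 6.1667
  mean(B) = (5 + 7 + 6 + 6 + 6 + 7) / 6 = 37/6 = 6.1667
  x̄ = (6.1667, 6.1667),  deviation x̄ - mu_0 = (6.1667, 6.1667) - (1, 6) = (5.1667, 0.1667).

Step 2 — sample covariance matrix, S[i,j] = (1/(n-1)) · Σ_k (x_{k,i} - mean_i) · (x_{k,j} - mean_j), divisor n-1 = 5:
  S[A,A] = ((-1.1667)·(-1.1667) + (-0.1667)·(-0.1667) + (-5.1667)·(-5.1667) + (2.8333)·(2.8333) + (2.8333)·(2.8333) + (0.8333)·(0.8333)) / 5 = 44.8333/5 = 8.9667
  S[A,B] = ((-1.1667)·(-1.1667) + (-0.1667)·(0.8333) + (-5.1667)·(-0.1667) + (2.8333)·(-0.1667) + (2.8333)·(-0.1667) + (0.8333)·(0.8333)) / 5 = 1.8333/5 = 0.3667
  S[B,B] = ((-1.1667)·(-1.1667) + (0.8333)·(0.8333) + (-0.1667)·(-0.1667) + (-0.1667)·(-0.1667) + (-0.1667)·(-0.1667) + (0.8333)·(0.8333)) / 5 = 2.8333/5 = 0.5667
  S = [[8.9667, 0.3667],
 [0.3667, 0.5667]].

Step 3 — invert S. det(S) = 8.9667·0.5667 - (0.3667)² = 4.9467.
  S^{-1} = (1/det) · [[d, -b], [-b, a]] = [[0.1146, -0.0741],
 [-0.0741, 1.8127]].

Step 4 — quadratic form (x̄ - mu_0)^T · S^{-1} · (x̄ - mu_0):
  S^{-1} · (x̄ - mu_0) = (0.5795, -0.0809),
  (x̄ - mu_0)^T · [...] = (5.1667)·(0.5795) + (0.1667)·(-0.0809) = 2.9807.

Step 5 — scale by n: T² = 6 · 2.9807 = 17.8841.

T² ≈ 17.8841


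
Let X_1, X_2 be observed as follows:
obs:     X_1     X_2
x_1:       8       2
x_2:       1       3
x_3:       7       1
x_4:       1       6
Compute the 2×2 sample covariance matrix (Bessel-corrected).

Step 1 — column means:
  mean(X_1) = (8 + 1 + 7 + 1) / 4 = 17/4 = 4.25
  mean(X_2) = (2 + 3 + 1 + 6) / 4 = 12/4 = 3

Step 2 — sample covariance S[i,j] = (1/(n-1)) · Σ_k (x_{k,i} - mean_i) · (x_{k,j} - mean_j), with n-1 = 3.
  S[X_1,X_1] = ((3.75)·(3.75) + (-3.25)·(-3.25) + (2.75)·(2.75) + (-3.25)·(-3.25)) / 3 = 42.75/3 = 14.25
  S[X_1,X_2] = ((3.75)·(-1) + (-3.25)·(0) + (2.75)·(-2) + (-3.25)·(3)) / 3 = -19/3 = -6.3333
  S[X_2,X_2] = ((-1)·(-1) + (0)·(0) + (-2)·(-2) + (3)·(3)) / 3 = 14/3 = 4.6667

S is symmetric (S[j,i] = S[i,j]). Assembling:

S = [[14.25, -6.3333],
 [-6.3333, 4.6667]]


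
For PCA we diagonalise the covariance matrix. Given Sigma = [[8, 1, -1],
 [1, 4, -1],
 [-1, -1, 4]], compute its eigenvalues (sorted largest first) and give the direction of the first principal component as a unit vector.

Step 1 — characteristic polynomial p(λ) = det(λI - Sigma) = λ³ - tr·λ² + c_1·λ - det, where tr = trace, c_1 = sum of the principal 2×2 minors, det = det(Sigma):
  tr = 8 + 4 + 4 = 16,
  c_1 = (8·4 - (1)²) + (8·4 - (-1)²) + (4·4 - (-1)²) = 31 + 31 + 15 = 77,
  det = 8·(4·4 - (-1)²) - (1)·((1)·4 - (-1)·(-1)) + (-1)·((1)·(-1) - 4·(-1)) = 8·(15) - (1)·(3) + (-1)·(3) = 114.
  So p(λ) = λ³ - 16λ² + 77λ - 114.
Step 2 — look for an integer root (rational root theorem: any rational root is an integer divisor of 114). Testing λ = 3:
  p(3) = 27 - 144 + 231 - 114 = 0  ✓
  Dividing out (λ - 3): p(λ) = (λ - 3)(λ² - 13λ + 38).
Step 3 — remaining eigenvalues from the quadratic λ² - 13λ + 38 = 0:
  Δ = 13² - 4·38 = 169 - 152 = 17,  λ = (13 ± √17)/2 = (13 ± 4.1231)/2 ≈ 8.5616 or 4.4384.
  Sorted: λ_1 = 8.5616,  λ_2 = 4.4384,  λ_3 = 3  (check: sum = 16 = tr ✓).

Step 4 — unit eigenvector for λ_1 ≈ 8.5616: v spans the null space of (Sigma - λ_1 I), whose rows are
  r_1 = (-0.5616, 1, -1),  r_2 = (1, -4.5616, -1),  r_3 = (-1, -1, -4.5616).
  v is orthogonal to every row, so take v ∝ r_1 × r_2 = ((1)·(-1) - (-1)·(-4.5616), (-1)·(1) - (-0.5616)·(-1), (-0.5616)·(-4.5616) - (1)·(1)) ≈ (-5.5616, -1.5616, 1.5616).
  Rescale (multiply by -1 so the first nonzero entry is positive): u = (5.5616, 1.5616, -1.5616).
  ||u|| = √((5.5616)² + (1.5616)² + (-1.5616)²) = √(35.8078) ≈ 5.984,  v_1 = u/||u|| ≈ (0.9294, 0.261, -0.261) (||v_1|| = 1).

λ_1 = 8.5616,  λ_2 = 4.4384,  λ_3 = 3;  v_1 ≈ (0.9294, 0.261, -0.261)


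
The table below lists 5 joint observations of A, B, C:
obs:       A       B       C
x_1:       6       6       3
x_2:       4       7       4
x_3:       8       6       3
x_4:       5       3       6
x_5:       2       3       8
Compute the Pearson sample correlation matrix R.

Step 1 — column means:
  mean(A) = (6 + 4 + 8 + 5 + 2) / 5 = 25/5 = 5
  mean(B) = (6 + 7 + 6 + 3 + 3) / 5 = 25/5 = 5
  mean(C) = (3 + 4 + 3 + 6 + 8) / 5 = 24/5 = 4.8

Step 2 — sample variances and covariances s[i,j] = (1/(n-1)) · Σ_k (x_{k,i} - mean_i) · (x_{k,j} - mean_j), with n-1 = 4:
  s[A,A] = ((1)·(1) + (-1)·(-1) + (3)·(3) + (0)·(0) + (-3)·(-3)) / 4 = 20/4 = 5
  s[A,B] = ((1)·(1) + (-1)·(2) + (3)·(1) + (0)·(-2) + (-3)·(-2)) / 4 = 8/4 = 2
  s[A,C] = ((1)·(-1.8) + (-1)·(-0.8) + (3)·(-1.8) + (0)·(1.2) + (-3)·(3.2)) / 4 = -16/4 = -4
  s[B,B] = ((1)·(1) + (2)·(2) + (1)·(1) + (-2)·(-2) + (-2)·(-2)) / 4 = 14/4 = 3.5
  s[B,C] = ((1)·(-1.8) + (2)·(-0.8) + (1)·(-1.8) + (-2)·(1.2) + (-2)·(3.2)) / 4 = -14/4 = -3.5
  s[C,C] = ((-1.8)·(-1.8) + (-0.8)·(-0.8) + (-1.8)·(-1.8) + (1.2)·(1.2) + (3.2)·(3.2)) / 4 = 18.8/4 = 4.7
  Sample standard deviations s_i = √(s[i,i]):
  s(A) = √(5) = 2.2361
  s(B) = √(3.5) = 1.8708
  s(C) = √(4.7) = 2.1679

Step 3 — r_{ij} = s_{ij} / (s_i · s_j):
  r[A,A] = 1 (diagonal).
  r[A,B] = 2 / (2.2361 · 1.8708) = 2 / 4.1833 = 0.4781
  r[A,C] = -4 / (2.2361 · 2.1679) = -4 / 4.8477 = -0.8251
  r[B,B] = 1 (diagonal).
  r[B,C] = -3.5 / (1.8708 · 2.1679) = -3.5 / 4.0559 = -0.8629
  r[C,C] = 1 (diagonal).

R is symmetric with unit diagonal. Assembling:

R = [[1, 0.4781, -0.8251],
 [0.4781, 1, -0.8629],
 [-0.8251, -0.8629, 1]]


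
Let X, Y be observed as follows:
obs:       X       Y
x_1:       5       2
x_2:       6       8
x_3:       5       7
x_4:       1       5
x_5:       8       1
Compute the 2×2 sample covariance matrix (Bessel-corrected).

Step 1 — column means:
  mean(X) = (5 + 6 + 5 + 1 + 8) / 5 = 25/5 = 5
  mean(Y) = (2 + 8 + 7 + 5 + 1) / 5 = 23/5 = 4.6

Step 2 — sample covariance S[i,j] = (1/(n-1)) · Σ_k (x_{k,i} - mean_i) · (x_{k,j} - mean_j), with n-1 = 4.
  S[X,X] = ((0)·(0) + (1)·(1) + (0)·(0) + (-4)·(-4) + (3)·(3)) / 4 = 26/4 = 6.5
  S[X,Y] = ((0)·(-2.6) + (1)·(3.4) + (0)·(2.4) + (-4)·(0.4) + (3)·(-3.6)) / 4 = -9/4 = -2.25
  S[Y,Y] = ((-2.6)·(-2.6) + (3.4)·(3.4) + (2.4)·(2.4) + (0.4)·(0.4) + (-3.6)·(-3.6)) / 4 = 37.2/4 = 9.3

S is symmetric (S[j,i] = S[i,j]). Assembling:

S = [[6.5, -2.25],
 [-2.25, 9.3]]


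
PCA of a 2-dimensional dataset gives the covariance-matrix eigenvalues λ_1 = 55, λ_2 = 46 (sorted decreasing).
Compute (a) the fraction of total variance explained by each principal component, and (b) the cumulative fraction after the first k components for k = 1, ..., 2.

Step 1 — total variance = trace(Sigma) = Σ λ_i = 55 + 46 = 101.

Step 2 — fraction explained by component i = λ_i / Σ λ:
  PC1: 55/101 = 0.5446
  PC2: 46/101 = 0.4554

Step 3 — cumulative fraction after k components = (λ_1 + ... + λ_k) / Σ λ:
  k = 1: 55/101 = 0.5446
  k = 2: (55 + 46)/101 = 101/101 = 1

Summary (fraction, with percent):

explained: PC1 0.5446 (54.46%), PC2 0.4554 (45.54%);  cumulative: 0.5446, 1


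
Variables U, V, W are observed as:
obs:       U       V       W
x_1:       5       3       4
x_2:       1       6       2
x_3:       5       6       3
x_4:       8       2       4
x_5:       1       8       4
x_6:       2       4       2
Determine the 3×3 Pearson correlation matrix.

Step 1 — column means:
  mean(U) = (5 + 1 + 5 + 8 + 1 + 2) / 6 = 22/6 = 3.6667
  mean(V) = (3 + 6 + 6 + 2 + 8 + 4) / 6 = 29/6 = 4.8333
  mean(W) = (4 + 2 + 3 + 4 + 4 + 2) / 6 = 19/6 = 3.1667

Step 2 — sample variances and covariances s[i,j] = (1/(n-1)) · Σ_k (x_{k,i} - mean_i) · (x_{k,j} - mean_j), with n-1 = 5:
  s[U,U] = ((1.3333)·(1.3333) + (-2.6667)·(-2.6667) + (1.3333)·(1.3333) + (4.3333)·(4.3333) + (-2.6667)·(-2.6667) + (-1.6667)·(-1.6667)) / 5 = 39.3333/5 = 7.8667
  s[U,V] = ((1.3333)·(-1.8333) + (-2.6667)·(1.1667) + (1.3333)·(1.1667) + (4.3333)·(-2.8333) + (-2.6667)·(3.1667) + (-1.6667)·(-0.8333)) / 5 = -23.3333/5 = -4.6667
  s[U,W] = ((1.3333)·(0.8333) + (-2.6667)·(-1.1667) + (1.3333)·(-0.1667) + (4.3333)·(0.8333) + (-2.6667)·(0.8333) + (-1.6667)·(-1.1667)) / 5 = 7.3333/5 = 1.4667
  s[V,V] = ((-1.8333)·(-1.8333) + (1.1667)·(1.1667) + (1.1667)·(1.1667) + (-2.8333)·(-2.8333) + (3.1667)·(3.1667) + (-0.8333)·(-0.8333)) / 5 = 24.8333/5 = 4.9667
  s[V,W] = ((-1.8333)·(0.8333) + (1.1667)·(-1.1667) + (1.1667)·(-0.1667) + (-2.8333)·(0.8333) + (3.1667)·(0.8333) + (-0.8333)·(-1.1667)) / 5 = -1.8333/5 = -0.3667
  s[W,W] = ((0.8333)·(0.8333) + (-1.1667)·(-1.1667) + (-0.1667)·(-0.1667) + (0.8333)·(0.8333) + (0.8333)·(0.8333) + (-1.1667)·(-1.1667)) / 5 = 4.8333/5 = 0.9667
  Sample standard deviations s_i = √(s[i,i]):
  s(U) = √(7.8667) = 2.8048
  s(V) = √(4.9667) = 2.2286
  s(W) = √(0.9667) = 0.9832

Step 3 — r_{ij} = s_{ij} / (s_i · s_j):
  r[U,U] = 1 (diagonal).
  r[U,V] = -4.6667 / (2.8048 · 2.2286) = -4.6667 / 6.2507 = -0.7466
  r[U,W] = 1.4667 / (2.8048 · 0.9832) = 1.4667 / 2.7576 = 0.5319
  r[V,V] = 1 (diagonal).
  r[V,W] = -0.3667 / (2.2286 · 0.9832) = -0.3667 / 2.1911 = -0.1673
  r[W,W] = 1 (diagonal).

R is symmetric with unit diagonal. Assembling:

R = [[1, -0.7466, 0.5319],
 [-0.7466, 1, -0.1673],
 [0.5319, -0.1673, 1]]


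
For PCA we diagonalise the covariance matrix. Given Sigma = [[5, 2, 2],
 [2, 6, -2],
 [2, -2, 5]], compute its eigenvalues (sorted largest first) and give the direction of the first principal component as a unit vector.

Step 1 — characteristic polynomial p(λ) = det(λI - Sigma) = λ³ - tr·λ² + c_1·λ - det, where tr = trace, c_1 = sum of the principal 2×2 minors, det = det(Sigma):
  tr = 5 + 6 + 5 = 16,
  c_1 = (5·6 - (2)²) + (5·5 - (2)²) + (6·5 - (-2)²) = 26 + 21 + 26 = 73,
  det = 5·(6·5 - (-2)²) - (2)·((2)·5 - (-2)·(2)) + (2)·((2)·(-2) - 6·(2)) = 5·(26) - (2)·(14) + (2)·(-16) = 70.
  So p(λ) = λ³ - 16λ² + 73λ - 70.
Step 2 — look for an integer root (rational root theorem: any rational root is an integer divisor of 70). Testing λ = 7:
  p(7) = 343 - 784 + 511 - 70 = 0  ✓
  Dividing out (λ - 7): p(λ) = (λ - 7)(λ² - 9λ + 10).
Step 3 — remaining eigenvalues from the quadratic λ² - 9λ + 10 = 0:
  Δ = 9² - 4·10 = 81 - 40 = 41,  λ = (9 ± √41)/2 = (9 ± 6.4031)/2 ≈ 7.7016 or 1.2984.
  Sorted: λ_1 = 7.7016,  λ_2 = 7,  λ_3 = 1.2984  (check: sum = 16 = tr ✓).

Step 4 — unit eigenvector for λ_1 ≈ 7.7016: v spans the null space of (Sigma - λ_1 I), whose rows are
  r_1 = (-2.7016, 2, 2),  r_2 = (2, -1.7016, -2),  r_3 = (2, -2, -2.7016).
  v is orthogonal to every row, so take v ∝ r_1 × r_2 = ((2)·(-2) - (2)·(-1.7016), (2)·(2) - (-2.7016)·(-2), (-2.7016)·(-1.7016) - (2)·(2)) ≈ (-0.5969, -1.4031, 0.5969).
  Rescale (multiply by -1 so the first nonzero entry is positive): u = (0.5969, 1.4031, -0.5969).
  ||u|| = √((0.5969)² + (1.4031)² + (-0.5969)²) = √(2.6813) ≈ 1.6375,  v_1 = u/||u|| ≈ (0.3645, 0.8569, -0.3645) (||v_1|| = 1).

λ_1 = 7.7016,  λ_2 = 7,  λ_3 = 1.2984;  v_1 ≈ (0.3645, 0.8569, -0.3645)


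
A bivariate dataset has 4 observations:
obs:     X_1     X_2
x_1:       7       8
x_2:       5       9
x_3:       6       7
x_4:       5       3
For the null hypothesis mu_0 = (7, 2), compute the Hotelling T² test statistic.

Step 1 — sample mean vector:
  mean(X_1) = (7 + 5 + 6 + 5) / 4 = 23/4 = 5.75
  mean(X_2) = (8 + 9 + 7 + 3) / 4 = 27/4 = 6.75
  x̄ = (5.75, 6.75),  deviation x̄ - mu_0 = (5.75, 6.75) - (7, 2) = (-1.25, 4.75).

Step 2 — sample covariance matrix, S[i,j] = (1/(n-1)) · Σ_k (x_{k,i} - mean_i) · (x_{k,j} - mean_j), divisor n-1 = 3:
  S[X_1,X_1] = ((1.25)·(1.25) + (-0.75)·(-0.75) + (0.25)·(0.25) + (-0.75)·(-0.75)) / 3 = 2.75/3 = 0.9167
  S[X_1,X_2] = ((1.25)·(1.25) + (-0.75)·(2.25) + (0.25)·(0.25) + (-0.75)·(-3.75)) / 3 = 2.75/3 = 0.9167
  S[X_2,X_2] = ((1.25)·(1.25) + (2.25)·(2.25) + (0.25)·(0.25) + (-3.75)·(-3.75)) / 3 = 20.75/3 = 6.9167
  S = [[0.9167, 0.9167],
 [0.9167, 6.9167]].

Step 3 — invert S. det(S) = 0.9167·6.9167 - (0.9167)² = 5.5.
  S^{-1} = (1/det) · [[d, -b], [-b, a]] = [[1.2576, -0.1667],
 [-0.1667, 0.1667]].

Step 4 — quadratic form (x̄ - mu_0)^T · S^{-1} · (x̄ - mu_0):
  S^{-1} · (x̄ - mu_0) = (-2.3636, 1),
  (x̄ - mu_0)^T · [...] = (-1.25)·(-2.3636) + (4.75)·(1) = 7.7045.

Step 5 — scale by n: T² = 4 · 7.7045 = 30.8182.

T² ≈ 30.8182


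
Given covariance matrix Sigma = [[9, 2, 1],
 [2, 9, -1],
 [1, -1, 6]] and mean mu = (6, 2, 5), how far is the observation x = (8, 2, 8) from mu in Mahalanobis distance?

Step 1 — centre the observation: (x - mu) = (2, 0, 3).

Step 2 — invert Sigma (cofactor / det for 3×3, or solve directly):
  Sigma^{-1} = [[0.1205, -0.0295, -0.025],
 [-0.0295, 0.1205, 0.025],
 [-0.025, 0.025, 0.175]].

Step 3 — form the quadratic (x - mu)^T · Sigma^{-1} · (x - mu):
  Sigma^{-1} · (x - mu) = (0.1659, 0.0159, 0.475).
  (x - mu)^T · [Sigma^{-1} · (x - mu)] = (2)·(0.1659) + (0)·(0.0159) + (3)·(0.475) = 1.7568.

Step 4 — take square root: d = √(1.7568) ≈ 1.3255.

d(x, mu) = √(1.7568) ≈ 1.3255


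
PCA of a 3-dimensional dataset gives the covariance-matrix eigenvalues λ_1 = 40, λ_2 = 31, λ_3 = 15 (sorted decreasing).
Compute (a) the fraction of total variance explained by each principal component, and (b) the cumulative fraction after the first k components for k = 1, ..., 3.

Step 1 — total variance = trace(Sigma) = Σ λ_i = 40 + 31 + 15 = 86.

Step 2 — fraction explained by component i = λ_i / Σ λ:
  PC1: 40/86 = 0.4651
  PC2: 31/86 = 0.3605
  PC3: 15/86 = 0.1744

Step 3 — cumulative fraction after k components = (λ_1 + ... + λ_k) / Σ λ:
  k = 1: 40/86 = 0.4651
  k = 2: (40 + 31)/86 = 71/86 = 0.8256
  k = 3: (40 + 31 + 15)/86 = 86/86 = 1

Summary (fraction, with percent):

explained: PC1 0.4651 (46.51%), PC2 0.3605 (36.05%), PC3 0.1744 (17.44%);  cumulative: 0.4651, 0.8256, 1


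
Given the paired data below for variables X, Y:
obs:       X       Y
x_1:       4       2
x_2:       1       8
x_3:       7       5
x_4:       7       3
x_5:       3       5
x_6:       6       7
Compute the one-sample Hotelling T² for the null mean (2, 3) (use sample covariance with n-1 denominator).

Step 1 — sample mean vector:
  mean(X) = (4 + 1 + 7 + 7 + 3 + 6) / 6 = 28/6 = 4.6667
  mean(Y) = (2 + 8 + 5 + 3 + 5 + 7) / 6 = 30/6 = 5
  x̄ = (4.6667, 5),  deviation x̄ - mu_0 = (4.6667, 5) - (2, 3) = (2.6667, 2).

Step 2 — sample covariance matrix, S[i,j] = (1/(n-1)) · Σ_k (x_{k,i} - mean_i) · (x_{k,j} - mean_j), divisor n-1 = 5:
  S[X,X] = ((-0.6667)·(-0.6667) + (-3.6667)·(-3.6667) + (2.3333)·(2.3333) + (2.3333)·(2.3333) + (-1.6667)·(-1.6667) + (1.3333)·(1.3333)) / 5 = 29.3333/5 = 5.8667
  S[X,Y] = ((-0.6667)·(-3) + (-3.6667)·(3) + (2.3333)·(0) + (2.3333)·(-2) + (-1.6667)·(0) + (1.3333)·(2)) / 5 = -11/5 = -2.2
  S[Y,Y] = ((-3)·(-3) + (3)·(3) + (0)·(0) + (-2)·(-2) + (0)·(0) + (2)·(2)) / 5 = 26/5 = 5.2
  S = [[5.8667, -2.2],
 [-2.2, 5.2]].

Step 3 — invert S. det(S) = 5.8667·5.2 - (-2.2)² = 25.6667.
  S^{-1} = (1/det) · [[d, -b], [-b, a]] = [[0.2026, 0.0857],
 [0.0857, 0.2286]].

Step 4 — quadratic form (x̄ - mu_0)^T · S^{-1} · (x̄ - mu_0):
  S^{-1} · (x̄ - mu_0) = (0.7117, 0.6857),
  (x̄ - mu_0)^T · [...] = (2.6667)·(0.7117) + (2)·(0.6857) = 3.2693.

Step 5 — scale by n: T² = 6 · 3.2693 = 19.6156.

T² ≈ 19.6156


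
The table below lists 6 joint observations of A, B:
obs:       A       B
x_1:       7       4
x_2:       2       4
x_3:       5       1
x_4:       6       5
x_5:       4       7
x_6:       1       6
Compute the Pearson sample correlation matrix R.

Step 1 — column means:
  mean(A) = (7 + 2 + 5 + 6 + 4 + 1) / 6 = 25/6 = 4.1667
  mean(B) = (4 + 4 + 1 + 5 + 7 + 6) / 6 = 27/6 = 4.5

Step 2 — sample variances and covariances s[i,j] = (1/(n-1)) · Σ_k (x_{k,i} - mean_i) · (x_{k,j} - mean_j), with n-1 = 5:
  s[A,A] = ((2.8333)·(2.8333) + (-2.1667)·(-2.1667) + (0.8333)·(0.8333) + (1.8333)·(1.8333) + (-0.1667)·(-0.1667) + (-3.1667)·(-3.1667)) / 5 = 26.8333/5 = 5.3667
  s[A,B] = ((2.8333)·(-0.5) + (-2.1667)·(-0.5) + (0.8333)·(-3.5) + (1.8333)·(0.5) + (-0.1667)·(2.5) + (-3.1667)·(1.5)) / 5 = -7.5/5 = -1.5
  s[B,B] = ((-0.5)·(-0.5) + (-0.5)·(-0.5) + (-3.5)·(-3.5) + (0.5)·(0.5) + (2.5)·(2.5) + (1.5)·(1.5)) / 5 = 21.5/5 = 4.3
  Sample standard deviations s_i = √(s[i,i]):
  s(A) = √(5.3667) = 2.3166
  s(B) = √(4.3) = 2.0736

Step 3 — r_{ij} = s_{ij} / (s_i · s_j):
  r[A,A] = 1 (diagonal).
  r[A,B] = -1.5 / (2.3166 · 2.0736) = -1.5 / 4.8038 = -0.3123
  r[B,B] = 1 (diagonal).

R is symmetric with unit diagonal. Assembling:

R = [[1, -0.3123],
 [-0.3123, 1]]


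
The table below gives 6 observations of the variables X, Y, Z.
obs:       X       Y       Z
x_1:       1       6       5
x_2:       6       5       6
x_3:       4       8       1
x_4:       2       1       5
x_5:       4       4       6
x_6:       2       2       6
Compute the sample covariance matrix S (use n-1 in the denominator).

Step 1 — column means:
  mean(X) = (1 + 6 + 4 + 2 + 4 + 2) / 6 = 19/6 = 3.1667
  mean(Y) = (6 + 5 + 8 + 1 + 4 + 2) / 6 = 26/6 = 4.3333
  mean(Z) = (5 + 6 + 1 + 5 + 6 + 6) / 6 = 29/6 = 4.8333

Step 2 — sample covariance S[i,j] = (1/(n-1)) · Σ_k (x_{k,i} - mean_i) · (x_{k,j} - mean_j), with n-1 = 5.
  S[X,X] = ((-2.1667)·(-2.1667) + (2.8333)·(2.8333) + (0.8333)·(0.8333) + (-1.1667)·(-1.1667) + (0.8333)·(0.8333) + (-1.1667)·(-1.1667)) / 5 = 16.8333/5 = 3.3667
  S[X,Y] = ((-2.1667)·(1.6667) + (2.8333)·(0.6667) + (0.8333)·(3.6667) + (-1.1667)·(-3.3333) + (0.8333)·(-0.3333) + (-1.1667)·(-2.3333)) / 5 = 7.6667/5 = 1.5333
  S[X,Z] = ((-2.1667)·(0.1667) + (2.8333)·(1.1667) + (0.8333)·(-3.8333) + (-1.1667)·(0.1667) + (0.8333)·(1.1667) + (-1.1667)·(1.1667)) / 5 = -0.8333/5 = -0.1667
  S[Y,Y] = ((1.6667)·(1.6667) + (0.6667)·(0.6667) + (3.6667)·(3.6667) + (-3.3333)·(-3.3333) + (-0.3333)·(-0.3333) + (-2.3333)·(-2.3333)) / 5 = 33.3333/5 = 6.6667
  S[Y,Z] = ((1.6667)·(0.1667) + (0.6667)·(1.1667) + (3.6667)·(-3.8333) + (-3.3333)·(0.1667) + (-0.3333)·(1.1667) + (-2.3333)·(1.1667)) / 5 = -16.6667/5 = -3.3333
  S[Z,Z] = ((0.1667)·(0.1667) + (1.1667)·(1.1667) + (-3.8333)·(-3.8333) + (0.1667)·(0.1667) + (1.1667)·(1.1667) + (1.1667)·(1.1667)) / 5 = 18.8333/5 = 3.7667

S is symmetric (S[j,i] = S[i,j]). Assembling:

S = [[3.3667, 1.5333, -0.1667],
 [1.5333, 6.6667, -3.3333],
 [-0.1667, -3.3333, 3.7667]]


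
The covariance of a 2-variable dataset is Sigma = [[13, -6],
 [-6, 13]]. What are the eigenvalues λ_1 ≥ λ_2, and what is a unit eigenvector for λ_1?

Step 1 — characteristic polynomial of 2×2 Sigma:
  det(Sigma - λI) = λ² - trace · λ + det = 0.
  trace = 13 + 13 = 26, det = 13·13 - (-6)² = 133.
Step 2 — discriminant:
  Δ = trace² - 4·det = 676 - 532 = 144.
Step 3 — eigenvalues:
  λ = (trace ± √Δ)/2 = (26 ± 12)/2,
  λ_1 = 19,  λ_2 = 7.

Step 4 — unit eigenvector for λ_1: solve (Sigma - λ_1 I)v = 0. First row:
  (13 - 19)·v_x + (-6)·v_y = 0, i.e. (-6)·v_x + (-6)·v_y = 0,
  so v ∝ (b, λ_1 - a) = (-6, 6); multiply by -1 so the first entry is positive: u = (6, -6).
  ||u|| = √((6)² + (-6)²) = √(72) ≈ 8.4853,
  v_1 = u/||u|| ≈ (0.7071, -0.7071) (||v_1|| = 1).

λ_1 = 19,  λ_2 = 7;  v_1 ≈ (0.7071, -0.7071)


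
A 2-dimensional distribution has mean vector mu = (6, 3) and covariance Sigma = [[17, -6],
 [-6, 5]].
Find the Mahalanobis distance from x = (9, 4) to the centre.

Step 1 — centre the observation: (x - mu) = (3, 1).

Step 2 — invert Sigma. det(Sigma) = 17·5 - (-6)² = 49.
  Sigma^{-1} = (1/det) · [[d, -b], [-b, a]] = [[0.102, 0.1224],
 [0.1224, 0.3469]].

Step 3 — form the quadratic (x - mu)^T · Sigma^{-1} · (x - mu):
  Sigma^{-1} · (x - mu) = (0.4286, 0.7143).
  (x - mu)^T · [Sigma^{-1} · (x - mu)] = (3)·(0.4286) + (1)·(0.7143) = 2.

Step 4 — take square root: d = √(2) ≈ 1.4142.

d(x, mu) = √(2) ≈ 1.4142


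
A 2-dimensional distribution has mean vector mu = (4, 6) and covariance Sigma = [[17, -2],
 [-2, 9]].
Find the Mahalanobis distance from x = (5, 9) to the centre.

Step 1 — centre the observation: (x - mu) = (1, 3).

Step 2 — invert Sigma. det(Sigma) = 17·9 - (-2)² = 149.
  Sigma^{-1} = (1/det) · [[d, -b], [-b, a]] = [[0.0604, 0.0134],
 [0.0134, 0.1141]].

Step 3 — form the quadratic (x - mu)^T · Sigma^{-1} · (x - mu):
  Sigma^{-1} · (x - mu) = (0.1007, 0.3557).
  (x - mu)^T · [Sigma^{-1} · (x - mu)] = (1)·(0.1007) + (3)·(0.3557) = 1.1678.

Step 4 — take square root: d = √(1.1678) ≈ 1.0806.

d(x, mu) = √(1.1678) ≈ 1.0806


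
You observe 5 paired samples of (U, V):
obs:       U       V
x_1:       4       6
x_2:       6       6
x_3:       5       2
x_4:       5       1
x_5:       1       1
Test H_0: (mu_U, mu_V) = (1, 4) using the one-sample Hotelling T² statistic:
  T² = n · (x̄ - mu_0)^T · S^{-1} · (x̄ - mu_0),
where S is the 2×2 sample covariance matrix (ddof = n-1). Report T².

Step 1 — sample mean vector:
  mean(U) = (4 + 6 + 5 + 5 + 1) / 5 = 21/5 = 4.2
  mean(V) = (6 + 6 + 2 + 1 + 1) / 5 = 16/5 = 3.2
  x̄ = (4.2, 3.2),  deviation x̄ - mu_0 = (4.2, 3.2) - (1, 4) = (3.2, -0.8).

Step 2 — sample covariance matrix, S[i,j] = (1/(n-1)) · Σ_k (x_{k,i} - mean_i) · (x_{k,j} - mean_j), divisor n-1 = 4:
  S[U,U] = ((-0.2)·(-0.2) + (1.8)·(1.8) + (0.8)·(0.8) + (0.8)·(0.8) + (-3.2)·(-3.2)) / 4 = 14.8/4 = 3.7
  S[U,V] = ((-0.2)·(2.8) + (1.8)·(2.8) + (0.8)·(-1.2) + (0.8)·(-2.2) + (-3.2)·(-2.2)) / 4 = 8.8/4 = 2.2
  S[V,V] = ((2.8)·(2.8) + (2.8)·(2.8) + (-1.2)·(-1.2) + (-2.2)·(-2.2) + (-2.2)·(-2.2)) / 4 = 26.8/4 = 6.7
  S = [[3.7, 2.2],
 [2.2, 6.7]].

Step 3 — invert S. det(S) = 3.7·6.7 - (2.2)² = 19.95.
  S^{-1} = (1/det) · [[d, -b], [-b, a]] = [[0.3358, -0.1103],
 [-0.1103, 0.1855]].

Step 4 — quadratic form (x̄ - mu_0)^T · S^{-1} · (x̄ - mu_0):
  S^{-1} · (x̄ - mu_0) = (1.1629, -0.5013),
  (x̄ - mu_0)^T · [...] = (3.2)·(1.1629) + (-0.8)·(-0.5013) = 4.1223.

Step 5 — scale by n: T² = 5 · 4.1223 = 20.6115.

T² ≈ 20.6115


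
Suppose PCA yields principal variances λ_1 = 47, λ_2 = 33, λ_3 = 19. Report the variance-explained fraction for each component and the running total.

Step 1 — total variance = trace(Sigma) = Σ λ_i = 47 + 33 + 19 = 99.

Step 2 — fraction explained by component i = λ_i / Σ λ:
  PC1: 47/99 = 0.4747
  PC2: 33/99 = 0.3333
  PC3: 19/99 = 0.1919

Step 3 — cumulative fraction after k components = (λ_1 + ... + λ_k) / Σ λ:
  k = 1: 47/99 = 0.4747
  k = 2: (47 + 33)/99 = 80/99 = 0.8081
  k = 3: (47 + 33 + 19)/99 = 99/99 = 1

Summary (fraction, with percent):

explained: PC1 0.4747 (47.47%), PC2 0.3333 (33.33%), PC3 0.1919 (19.19%);  cumulative: 0.4747, 0.8081, 1


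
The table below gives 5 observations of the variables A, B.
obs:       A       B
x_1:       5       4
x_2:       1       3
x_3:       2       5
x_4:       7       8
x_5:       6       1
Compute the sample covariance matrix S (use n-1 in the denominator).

Step 1 — column means:
  mean(A) = (5 + 1 + 2 + 7 + 6) / 5 = 21/5 = 4.2
  mean(B) = (4 + 3 + 5 + 8 + 1) / 5 = 21/5 = 4.2

Step 2 — sample covariance S[i,j] = (1/(n-1)) · Σ_k (x_{k,i} - mean_i) · (x_{k,j} - mean_j), with n-1 = 4.
  S[A,A] = ((0.8)·(0.8) + (-3.2)·(-3.2) + (-2.2)·(-2.2) + (2.8)·(2.8) + (1.8)·(1.8)) / 4 = 26.8/4 = 6.7
  S[A,B] = ((0.8)·(-0.2) + (-3.2)·(-1.2) + (-2.2)·(0.8) + (2.8)·(3.8) + (1.8)·(-3.2)) / 4 = 6.8/4 = 1.7
  S[B,B] = ((-0.2)·(-0.2) + (-1.2)·(-1.2) + (0.8)·(0.8) + (3.8)·(3.8) + (-3.2)·(-3.2)) / 4 = 26.8/4 = 6.7

S is symmetric (S[j,i] = S[i,j]). Assembling:

S = [[6.7, 1.7],
 [1.7, 6.7]]


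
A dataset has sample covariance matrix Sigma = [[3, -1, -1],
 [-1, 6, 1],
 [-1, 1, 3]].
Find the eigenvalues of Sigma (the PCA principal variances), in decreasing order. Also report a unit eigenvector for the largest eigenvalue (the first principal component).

Step 1 — characteristic polynomial p(λ) = det(λI - Sigma) = λ³ - tr·λ² + c_1·λ - det, where tr = trace, c_1 = sum of the principal 2×2 minors, det = det(Sigma):
  tr = 3 + 6 + 3 = 12,
  c_1 = (3·6 - (-1)²) + (3·3 - (-1)²) + (6·3 - (1)²) = 17 + 8 + 17 = 42,
  det = 3·(6·3 - (1)²) - (-1)·((-1)·3 - (1)·(-1)) + (-1)·((-1)·(1) - 6·(-1)) = 3·(17) - (-1)·(-2) + (-1)·(5) = 44.
  So p(λ) = λ³ - 12λ² + 42λ - 44.
Step 2 — look for an integer root (rational root theorem: any rational root is an integer divisor of 44). Testing λ = 2:
  p(2) = 8 - 48 + 84 - 44 = 0  ✓
  Dividing out (λ - 2): p(λ) = (λ - 2)(λ² - 10λ + 22).
Step 3 — remaining eigenvalues from the quadratic λ² - 10λ + 22 = 0:
  Δ = 10² - 4·22 = 100 - 88 = 12,  λ = (10 ± √12)/2 = (10 ± 3.4641)/2 ≈ 6.7321 or 3.2679.
  Sorted: λ_1 = 6.7321,  λ_2 = 3.2679,  λ_3 = 2  (check: sum = 12 = tr ✓).

Step 4 — unit eigenvector for λ_1 ≈ 6.7321: v spans the null space of (Sigma - λ_1 I), whose rows are
  r_1 = (-3.7321, -1, -1),  r_2 = (-1, -0.7321, 1),  r_3 = (-1, 1, -3.7321).
  v is orthogonal to every row, so take v ∝ r_1 × r_2 = ((-1)·(1) - (-1)·(-0.7321), (-1)·(-1) - (-3.7321)·(1), (-3.7321)·(-0.7321) - (-1)·(-1)) ≈ (-1.7321, 4.7321, 1.7321).
  Rescale (multiply by -1 so the first nonzero entry is positive): u = (1.7321, -4.7321, -1.7321).
  ||u|| = √((1.7321)² + (-4.7321)² + (-1.7321)²) = √(28.3923) ≈ 5.3284,  v_1 = u/||u|| ≈ (0.3251, -0.8881, -0.3251) (||v_1|| = 1).

λ_1 = 6.7321,  λ_2 = 3.2679,  λ_3 = 2;  v_1 ≈ (0.3251, -0.8881, -0.3251)


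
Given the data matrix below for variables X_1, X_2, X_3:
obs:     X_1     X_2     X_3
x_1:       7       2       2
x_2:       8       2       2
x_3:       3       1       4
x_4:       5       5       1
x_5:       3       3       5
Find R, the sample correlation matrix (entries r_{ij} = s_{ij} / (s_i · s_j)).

Step 1 — column means:
  mean(X_1) = (7 + 8 + 3 + 5 + 3) / 5 = 26/5 = 5.2
  mean(X_2) = (2 + 2 + 1 + 5 + 3) / 5 = 13/5 = 2.6
  mean(X_3) = (2 + 2 + 4 + 1 + 5) / 5 = 14/5 = 2.8

Step 2 — sample variances and covariances s[i,j] = (1/(n-1)) · Σ_k (x_{k,i} - mean_i) · (x_{k,j} - mean_j), with n-1 = 4:
  s[X_1,X_1] = ((1.8)·(1.8) + (2.8)·(2.8) + (-2.2)·(-2.2) + (-0.2)·(-0.2) + (-2.2)·(-2.2)) / 4 = 20.8/4 = 5.2
  s[X_1,X_2] = ((1.8)·(-0.6) + (2.8)·(-0.6) + (-2.2)·(-1.6) + (-0.2)·(2.4) + (-2.2)·(0.4)) / 4 = -0.6/4 = -0.15
  s[X_1,X_3] = ((1.8)·(-0.8) + (2.8)·(-0.8) + (-2.2)·(1.2) + (-0.2)·(-1.8) + (-2.2)·(2.2)) / 4 = -10.8/4 = -2.7
  s[X_2,X_2] = ((-0.6)·(-0.6) + (-0.6)·(-0.6) + (-1.6)·(-1.6) + (2.4)·(2.4) + (0.4)·(0.4)) / 4 = 9.2/4 = 2.3
  s[X_2,X_3] = ((-0.6)·(-0.8) + (-0.6)·(-0.8) + (-1.6)·(1.2) + (2.4)·(-1.8) + (0.4)·(2.2)) / 4 = -4.4/4 = -1.1
  s[X_3,X_3] = ((-0.8)·(-0.8) + (-0.8)·(-0.8) + (1.2)·(1.2) + (-1.8)·(-1.8) + (2.2)·(2.2)) / 4 = 10.8/4 = 2.7
  Sample standard deviations s_i = √(s[i,i]):
  s(X_1) = √(5.2) = 2.2804
  s(X_2) = √(2.3) = 1.5166
  s(X_3) = √(2.7) = 1.6432

Step 3 — r_{ij} = s_{ij} / (s_i · s_j):
  r[X_1,X_1] = 1 (diagonal).
  r[X_1,X_2] = -0.15 / (2.2804 · 1.5166) = -0.15 / 3.4583 = -0.0434
  r[X_1,X_3] = -2.7 / (2.2804 · 1.6432) = -2.7 / 3.747 = -0.7206
  r[X_2,X_2] = 1 (diagonal).
  r[X_2,X_3] = -1.1 / (1.5166 · 1.6432) = -1.1 / 2.492 = -0.4414
  r[X_3,X_3] = 1 (diagonal).

R is symmetric with unit diagonal. Assembling:

R = [[1, -0.0434, -0.7206],
 [-0.0434, 1, -0.4414],
 [-0.7206, -0.4414, 1]]


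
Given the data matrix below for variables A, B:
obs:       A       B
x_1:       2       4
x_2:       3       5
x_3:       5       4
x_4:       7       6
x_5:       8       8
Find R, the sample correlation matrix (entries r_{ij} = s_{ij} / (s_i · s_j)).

Step 1 — column means:
  mean(A) = (2 + 3 + 5 + 7 + 8) / 5 = 25/5 = 5
  mean(B) = (4 + 5 + 4 + 6 + 8) / 5 = 27/5 = 5.4

Step 2 — sample variances and covariances s[i,j] = (1/(n-1)) · Σ_k (x_{k,i} - mean_i) · (x_{k,j} - mean_j), with n-1 = 4:
  s[A,A] = ((-3)·(-3) + (-2)·(-2) + (0)·(0) + (2)·(2) + (3)·(3)) / 4 = 26/4 = 6.5
  s[A,B] = ((-3)·(-1.4) + (-2)·(-0.4) + (0)·(-1.4) + (2)·(0.6) + (3)·(2.6)) / 4 = 14/4 = 3.5
  s[B,B] = ((-1.4)·(-1.4) + (-0.4)·(-0.4) + (-1.4)·(-1.4) + (0.6)·(0.6) + (2.6)·(2.6)) / 4 = 11.2/4 = 2.8
  Sample standard deviations s_i = √(s[i,i]):
  s(A) = √(6.5) = 2.5495
  s(B) = √(2.8) = 1.6733

Step 3 — r_{ij} = s_{ij} / (s_i · s_j):
  r[A,A] = 1 (diagonal).
  r[A,B] = 3.5 / (2.5495 · 1.6733) = 3.5 / 4.2661 = 0.8204
  r[B,B] = 1 (diagonal).

R is symmetric with unit diagonal. Assembling:

R = [[1, 0.8204],
 [0.8204, 1]]


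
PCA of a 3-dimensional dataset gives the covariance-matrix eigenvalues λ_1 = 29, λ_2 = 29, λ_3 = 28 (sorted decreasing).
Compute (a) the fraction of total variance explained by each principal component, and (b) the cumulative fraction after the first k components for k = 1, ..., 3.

Step 1 — total variance = trace(Sigma) = Σ λ_i = 29 + 29 + 28 = 86.

Step 2 — fraction explained by component i = λ_i / Σ λ:
  PC1: 29/86 = 0.3372
  PC2: 29/86 = 0.3372
  PC3: 28/86 = 0.3256

Step 3 — cumulative fraction after k components = (λ_1 + ... + λ_k) / Σ λ:
  k = 1: 29/86 = 0.3372
  k = 2: (29 + 29)/86 = 58/86 = 0.6744
  k = 3: (29 + 29 + 28)/86 = 86/86 = 1

Summary (fraction, with percent):

explained: PC1 0.3372 (33.72%), PC2 0.3372 (33.72%), PC3 0.3256 (32.56%);  cumulative: 0.3372, 0.6744, 1


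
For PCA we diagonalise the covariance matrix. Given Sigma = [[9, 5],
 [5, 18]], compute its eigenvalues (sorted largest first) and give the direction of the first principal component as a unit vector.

Step 1 — characteristic polynomial of 2×2 Sigma:
  det(Sigma - λI) = λ² - trace · λ + det = 0.
  trace = 9 + 18 = 27, det = 9·18 - (5)² = 137.
Step 2 — discriminant:
  Δ = trace² - 4·det = 729 - 548 = 181.
Step 3 — eigenvalues:
  λ = (trace ± √Δ)/2 = (27 ± 13.4536)/2,
  λ_1 = 20.2268,  λ_2 = 6.7732.

Step 4 — unit eigenvector for λ_1: solve (Sigma - λ_1 I)v = 0. First row:
  (9 - 20.2268)·v_x + (5)·v_y = 0, i.e. (-11.2268)·v_x + (5)·v_y = 0,
  so v ∝ (b, λ_1 - a) = (5, 11.2268) = u.
  ||u|| = √((5)² + (11.2268)²) = √(151.0413) ≈ 12.2899,
  v_1 = u/||u|| ≈ (0.4068, 0.9135) (||v_1|| = 1).

λ_1 = 20.2268,  λ_2 = 6.7732;  v_1 ≈ (0.4068, 0.9135)


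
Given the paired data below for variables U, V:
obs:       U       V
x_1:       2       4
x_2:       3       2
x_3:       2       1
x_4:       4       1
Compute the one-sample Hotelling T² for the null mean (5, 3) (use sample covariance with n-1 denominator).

Step 1 — sample mean vector:
  mean(U) = (2 + 3 + 2 + 4) / 4 = 11/4 = 2.75
  mean(V) = (4 + 2 + 1 + 1) / 4 = 8/4 = 2
  x̄ = (2.75, 2),  deviation x̄ - mu_0 = (2.75, 2) - (5, 3) = (-2.25, -1).

Step 2 — sample covariance matrix, S[i,j] = (1/(n-1)) · Σ_k (x_{k,i} - mean_i) · (x_{k,j} - mean_j), divisor n-1 = 3:
  S[U,U] = ((-0.75)·(-0.75) + (0.25)·(0.25) + (-0.75)·(-0.75) + (1.25)·(1.25)) / 3 = 2.75/3 = 0.9167
  S[U,V] = ((-0.75)·(2) + (0.25)·(0) + (-0.75)·(-1) + (1.25)·(-1)) / 3 = -2/3 = -0.6667
  S[V,V] = ((2)·(2) + (0)·(0) + (-1)·(-1) + (-1)·(-1)) / 3 = 6/3 = 2
  S = [[0.9167, -0.6667],
 [-0.6667, 2]].

Step 3 — invert S. det(S) = 0.9167·2 - (-0.6667)² = 1.3889.
  S^{-1} = (1/det) · [[d, -b], [-b, a]] = [[1.44, 0.48],
 [0.48, 0.66]].

Step 4 — quadratic form (x̄ - mu_0)^T · S^{-1} · (x̄ - mu_0):
  S^{-1} · (x̄ - mu_0) = (-3.72, -1.74),
  (x̄ - mu_0)^T · [...] = (-2.25)·(-3.72) + (-1)·(-1.74) = 10.11.

Step 5 — scale by n: T² = 4 · 10.11 = 40.44.

T² ≈ 40.44
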